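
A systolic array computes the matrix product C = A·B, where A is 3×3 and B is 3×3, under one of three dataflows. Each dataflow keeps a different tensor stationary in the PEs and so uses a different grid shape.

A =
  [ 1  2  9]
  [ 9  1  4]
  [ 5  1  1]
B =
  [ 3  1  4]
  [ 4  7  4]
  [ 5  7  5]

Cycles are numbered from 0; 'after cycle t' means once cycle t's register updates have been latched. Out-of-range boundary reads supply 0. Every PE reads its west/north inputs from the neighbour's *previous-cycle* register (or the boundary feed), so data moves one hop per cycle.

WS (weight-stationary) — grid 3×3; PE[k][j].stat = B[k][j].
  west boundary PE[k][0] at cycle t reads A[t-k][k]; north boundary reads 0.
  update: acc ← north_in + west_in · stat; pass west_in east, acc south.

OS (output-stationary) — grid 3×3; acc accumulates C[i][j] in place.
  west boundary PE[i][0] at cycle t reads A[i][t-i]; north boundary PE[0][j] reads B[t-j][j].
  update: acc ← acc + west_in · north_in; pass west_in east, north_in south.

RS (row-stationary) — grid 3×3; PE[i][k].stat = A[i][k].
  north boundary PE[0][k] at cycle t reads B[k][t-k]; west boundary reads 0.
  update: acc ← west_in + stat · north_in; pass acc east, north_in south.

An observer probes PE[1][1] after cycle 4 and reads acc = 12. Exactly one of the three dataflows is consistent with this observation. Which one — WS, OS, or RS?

dataflow = WS

WS [3×3] PE[1][1] across cycles:
  0: (1,1).acc=0  regs=<0,0>
  1: (1,1).acc=0  regs=<0,0>
  2: (1,1).acc=15  regs=<2,15>
  3: (1,1).acc=16  regs=<1,16>
  4: (1,1).acc=12  regs=<1,12>
OS [3×3] PE[1][1] across cycles:
  0: (1,1).acc=0  regs=<0,0>
  1: (1,1).acc=0  regs=<0,0>
  2: (1,1).acc=9  regs=<9,1>
  3: (1,1).acc=16  regs=<1,7>
  4: (1,1).acc=44  regs=<4,7>
RS [3×3] PE[1][1] across cycles:
  0: (1,1).acc=0  regs=<0,0>
  1: (1,1).acc=0  regs=<0,0>
  2: (1,1).acc=31  regs=<31,4>
  3: (1,1).acc=16  regs=<16,7>
  4: (1,1).acc=40  regs=<40,4>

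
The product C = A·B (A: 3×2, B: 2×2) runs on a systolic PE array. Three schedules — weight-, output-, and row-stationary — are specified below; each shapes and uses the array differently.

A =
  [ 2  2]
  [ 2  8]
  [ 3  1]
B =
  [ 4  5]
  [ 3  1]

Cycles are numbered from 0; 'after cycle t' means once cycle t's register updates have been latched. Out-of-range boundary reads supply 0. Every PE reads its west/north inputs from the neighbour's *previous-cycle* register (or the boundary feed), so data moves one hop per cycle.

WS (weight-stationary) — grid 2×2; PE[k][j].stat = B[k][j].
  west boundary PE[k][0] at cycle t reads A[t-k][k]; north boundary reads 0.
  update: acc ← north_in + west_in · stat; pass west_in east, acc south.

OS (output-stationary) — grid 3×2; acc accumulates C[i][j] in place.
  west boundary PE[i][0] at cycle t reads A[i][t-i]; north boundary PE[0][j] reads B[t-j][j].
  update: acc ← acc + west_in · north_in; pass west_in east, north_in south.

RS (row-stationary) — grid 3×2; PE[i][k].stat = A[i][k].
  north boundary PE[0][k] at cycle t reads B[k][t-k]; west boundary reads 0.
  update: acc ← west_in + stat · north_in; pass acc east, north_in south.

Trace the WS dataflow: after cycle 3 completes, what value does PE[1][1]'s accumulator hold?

WS 2×2: PE[1][1] cycle-by-cycle (with neighbour feeds):
  step 0 · PE0,1: acc=0; fwd→0 fwd↓0
  step 0 · PE1,0: acc=0; fwd→0 fwd↓0
  step 0 · PE1,1: acc=0; fwd→0 fwd↓0
  step 1 · PE0,1: acc=10; fwd→2 fwd↓10
  step 1 · PE1,0: acc=14; fwd→2 fwd↓14
  step 1 · PE1,1: acc=0; fwd→0 fwd↓0
  step 2 · PE0,1: acc=10; fwd→2 fwd↓10
  step 2 · PE1,0: acc=32; fwd→8 fwd↓32
  step 2 · PE1,1: acc=12; fwd→2 fwd↓12
  step 3 · PE0,1: acc=15; fwd→3 fwd↓15
  step 3 · PE1,0: acc=15; fwd→1 fwd↓15
  step 3 · PE1,1: acc=18; fwd→8 fwd↓18

PE[1][1].acc = 18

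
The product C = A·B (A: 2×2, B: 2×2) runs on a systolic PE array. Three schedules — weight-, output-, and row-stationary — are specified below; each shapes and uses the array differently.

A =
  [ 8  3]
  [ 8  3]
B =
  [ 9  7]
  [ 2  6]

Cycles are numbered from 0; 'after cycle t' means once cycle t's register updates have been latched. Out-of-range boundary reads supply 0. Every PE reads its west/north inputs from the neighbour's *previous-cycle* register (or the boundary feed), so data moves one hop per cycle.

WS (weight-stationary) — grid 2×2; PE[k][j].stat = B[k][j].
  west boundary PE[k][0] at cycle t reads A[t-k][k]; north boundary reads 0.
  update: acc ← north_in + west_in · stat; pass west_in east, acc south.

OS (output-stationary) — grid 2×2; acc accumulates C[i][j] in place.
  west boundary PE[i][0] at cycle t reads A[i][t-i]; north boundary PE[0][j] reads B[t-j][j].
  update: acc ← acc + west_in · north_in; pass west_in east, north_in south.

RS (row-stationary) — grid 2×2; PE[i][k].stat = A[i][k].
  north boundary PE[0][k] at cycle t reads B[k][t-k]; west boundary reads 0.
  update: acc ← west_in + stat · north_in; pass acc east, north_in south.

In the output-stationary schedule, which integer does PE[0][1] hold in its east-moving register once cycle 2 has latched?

OS on a 2×2 grid — tracing PE[0][1] and its feeders:
  after 0 — PE[0][0] acc=72, pass-E 8, pass-S 9
  after 0 — PE[0][1] acc=0, pass-E 0, pass-S 0
  after 1 — PE[0][0] acc=78, pass-E 3, pass-S 2
  after 1 — PE[0][1] acc=56, pass-E 8, pass-S 7
  after 2 — PE[0][0] acc=78, pass-E 0, pass-S 0
  after 2 — PE[0][1] acc=74, pass-E 3, pass-S 6

register = 3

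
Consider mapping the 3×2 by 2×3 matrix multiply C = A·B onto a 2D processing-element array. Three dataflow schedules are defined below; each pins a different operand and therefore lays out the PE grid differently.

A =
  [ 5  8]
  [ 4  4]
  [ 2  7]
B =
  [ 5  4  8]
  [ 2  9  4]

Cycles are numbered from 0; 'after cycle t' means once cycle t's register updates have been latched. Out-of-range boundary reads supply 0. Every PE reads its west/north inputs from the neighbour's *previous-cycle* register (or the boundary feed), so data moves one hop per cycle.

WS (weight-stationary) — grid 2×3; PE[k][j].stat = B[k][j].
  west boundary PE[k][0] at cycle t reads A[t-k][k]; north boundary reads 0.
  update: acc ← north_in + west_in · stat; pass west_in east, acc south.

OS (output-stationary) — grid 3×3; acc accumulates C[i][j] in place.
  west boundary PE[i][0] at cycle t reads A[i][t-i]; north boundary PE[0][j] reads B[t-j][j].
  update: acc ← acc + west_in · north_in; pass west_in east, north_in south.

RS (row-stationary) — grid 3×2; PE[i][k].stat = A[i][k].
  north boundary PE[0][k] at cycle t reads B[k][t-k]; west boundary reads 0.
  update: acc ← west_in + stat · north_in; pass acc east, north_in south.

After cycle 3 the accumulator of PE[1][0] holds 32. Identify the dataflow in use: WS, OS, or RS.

dataflow = RS

— WS: 2×3; PE[1][0] trace:
  0: (1,0).acc=0  regs=<0,0>
  1: (1,0).acc=41  regs=<8,41>
  2: (1,0).acc=28  regs=<4,28>
  3: (1,0).acc=24  regs=<7,24>
— OS: 3×3; PE[1][0] trace:
  0: (1,0).acc=0  regs=<0,0>
  1: (1,0).acc=20  regs=<4,5>
  2: (1,0).acc=28  regs=<4,2>
  3: (1,0).acc=28  regs=<0,0>
— RS: 3×2; PE[1][0] trace:
  0: (1,0).acc=0  regs=<0,0>
  1: (1,0).acc=20  regs=<20,5>
  2: (1,0).acc=16  regs=<16,4>
  3: (1,0).acc=32  regs=<32,8>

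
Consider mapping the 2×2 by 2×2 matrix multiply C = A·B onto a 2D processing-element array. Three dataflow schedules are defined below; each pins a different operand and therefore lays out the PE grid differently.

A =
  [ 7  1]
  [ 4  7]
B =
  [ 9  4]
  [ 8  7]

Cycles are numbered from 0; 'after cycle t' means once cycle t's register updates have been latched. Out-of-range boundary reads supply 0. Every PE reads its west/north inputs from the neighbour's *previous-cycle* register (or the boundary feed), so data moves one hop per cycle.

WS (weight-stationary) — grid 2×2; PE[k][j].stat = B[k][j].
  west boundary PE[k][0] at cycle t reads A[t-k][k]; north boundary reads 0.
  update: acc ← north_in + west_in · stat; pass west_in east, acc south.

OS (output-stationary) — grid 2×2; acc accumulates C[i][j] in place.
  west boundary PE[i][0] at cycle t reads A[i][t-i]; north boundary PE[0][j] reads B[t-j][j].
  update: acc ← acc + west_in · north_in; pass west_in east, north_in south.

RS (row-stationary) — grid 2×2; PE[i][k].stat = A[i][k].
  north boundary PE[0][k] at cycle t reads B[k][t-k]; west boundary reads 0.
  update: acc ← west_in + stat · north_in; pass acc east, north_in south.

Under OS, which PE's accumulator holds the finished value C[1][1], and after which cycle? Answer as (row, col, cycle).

(row, col, cycle) = (1, 1, 3)

Under OS, C[1][1] lands at PE[1][1]:
  0: (1,1).acc=0  regs=<0,0>
  1: (1,1).acc=0  regs=<0,0>
  2: (1,1).acc=16  regs=<4,4>
  3: (1,1).acc=65  regs=<7,7>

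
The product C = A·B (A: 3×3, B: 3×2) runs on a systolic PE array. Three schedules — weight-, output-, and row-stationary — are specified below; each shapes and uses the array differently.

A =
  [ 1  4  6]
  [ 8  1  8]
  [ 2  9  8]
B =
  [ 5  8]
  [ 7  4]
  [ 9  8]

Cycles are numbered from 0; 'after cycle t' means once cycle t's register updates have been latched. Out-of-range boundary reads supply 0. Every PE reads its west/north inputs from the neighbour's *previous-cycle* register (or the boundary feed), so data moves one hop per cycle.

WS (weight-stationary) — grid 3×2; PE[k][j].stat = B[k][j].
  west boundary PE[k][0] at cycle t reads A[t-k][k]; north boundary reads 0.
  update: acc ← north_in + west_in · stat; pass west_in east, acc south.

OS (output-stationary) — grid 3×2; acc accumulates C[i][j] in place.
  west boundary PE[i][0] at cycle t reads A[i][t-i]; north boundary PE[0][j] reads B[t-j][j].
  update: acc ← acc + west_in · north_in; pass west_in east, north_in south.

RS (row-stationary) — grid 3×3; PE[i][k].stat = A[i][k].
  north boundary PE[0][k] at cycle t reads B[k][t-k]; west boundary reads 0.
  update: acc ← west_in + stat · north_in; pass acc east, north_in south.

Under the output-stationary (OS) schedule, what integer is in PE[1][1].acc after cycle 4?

PE[1][1].acc = 132

OS 3×2: PE[1][1] cycle-by-cycle (with neighbour feeds):
  0: (0,1).acc=0  regs=<0,0>
  0: (1,0).acc=0  regs=<0,0>
  0: (1,1).acc=0  regs=<0,0>
  1: (0,1).acc=8  regs=<1,8>
  1: (1,0).acc=40  regs=<8,5>
  1: (1,1).acc=0  regs=<0,0>
  2: (0,1).acc=24  regs=<4,4>
  2: (1,0).acc=47  regs=<1,7>
  2: (1,1).acc=64  regs=<8,8>
  3: (0,1).acc=72  regs=<6,8>
  3: (1,0).acc=119  regs=<8,9>
  3: (1,1).acc=68  regs=<1,4>
  4: (0,1).acc=72  regs=<0,0>
  4: (1,0).acc=119  regs=<0,0>
  4: (1,1).acc=132  regs=<8,8>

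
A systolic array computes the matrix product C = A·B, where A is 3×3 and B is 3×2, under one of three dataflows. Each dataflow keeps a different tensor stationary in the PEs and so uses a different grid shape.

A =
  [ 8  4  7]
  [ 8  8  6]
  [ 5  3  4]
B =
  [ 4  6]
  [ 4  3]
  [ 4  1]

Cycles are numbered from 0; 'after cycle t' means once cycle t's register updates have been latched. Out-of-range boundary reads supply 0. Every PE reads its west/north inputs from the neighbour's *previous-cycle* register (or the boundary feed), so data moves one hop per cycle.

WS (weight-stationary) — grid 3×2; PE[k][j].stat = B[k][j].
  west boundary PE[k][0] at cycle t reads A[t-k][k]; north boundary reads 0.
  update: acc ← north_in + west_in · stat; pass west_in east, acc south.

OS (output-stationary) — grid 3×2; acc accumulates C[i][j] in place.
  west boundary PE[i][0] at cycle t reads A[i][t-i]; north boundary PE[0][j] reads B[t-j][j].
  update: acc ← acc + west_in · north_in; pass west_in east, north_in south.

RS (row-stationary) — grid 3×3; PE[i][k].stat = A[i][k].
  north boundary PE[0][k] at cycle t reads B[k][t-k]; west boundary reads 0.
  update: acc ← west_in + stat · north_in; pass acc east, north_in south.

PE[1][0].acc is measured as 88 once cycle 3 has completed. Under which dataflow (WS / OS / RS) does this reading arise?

dataflow = OS

WS [3×2] PE[1][0] across cycles:
  c0 r1c0: 0 / 0 / 0
  c1 r1c0: 48 / 4 / 48
  c2 r1c0: 64 / 8 / 64
  c3 r1c0: 32 / 3 / 32
OS [3×2] PE[1][0] across cycles:
  c0 r1c0: 0 / 0 / 0
  c1 r1c0: 32 / 8 / 4
  c2 r1c0: 64 / 8 / 4
  c3 r1c0: 88 / 6 / 4
RS [3×3] PE[1][0] across cycles:
  c0 r1c0: 0 / 0 / 0
  c1 r1c0: 32 / 32 / 4
  c2 r1c0: 48 / 48 / 6
  c3 r1c0: 0 / 0 / 0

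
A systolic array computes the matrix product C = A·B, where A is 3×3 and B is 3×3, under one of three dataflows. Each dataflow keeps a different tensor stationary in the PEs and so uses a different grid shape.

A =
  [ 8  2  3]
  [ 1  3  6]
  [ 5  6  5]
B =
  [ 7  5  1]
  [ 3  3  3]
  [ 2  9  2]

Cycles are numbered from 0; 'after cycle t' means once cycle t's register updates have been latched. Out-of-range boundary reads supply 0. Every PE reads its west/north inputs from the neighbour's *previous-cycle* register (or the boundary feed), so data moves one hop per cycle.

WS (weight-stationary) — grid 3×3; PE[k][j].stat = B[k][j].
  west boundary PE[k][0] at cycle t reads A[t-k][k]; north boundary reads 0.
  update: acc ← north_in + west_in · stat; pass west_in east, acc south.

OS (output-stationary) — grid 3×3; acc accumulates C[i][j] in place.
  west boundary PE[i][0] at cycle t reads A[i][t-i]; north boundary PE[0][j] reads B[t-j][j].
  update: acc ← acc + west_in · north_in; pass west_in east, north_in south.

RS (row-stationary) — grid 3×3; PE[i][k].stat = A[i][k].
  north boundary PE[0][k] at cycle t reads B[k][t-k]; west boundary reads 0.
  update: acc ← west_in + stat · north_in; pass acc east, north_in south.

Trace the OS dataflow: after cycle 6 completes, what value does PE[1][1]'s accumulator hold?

PE[1][1].acc = 68

Tracing OS — 3×3 array, target PE[1][1]:
  [0] (0,1) acc=0 (h:0 v:0)
  [0] (1,0) acc=0 (h:0 v:0)
  [0] (1,1) acc=0 (h:0 v:0)
  [1] (0,1) acc=40 (h:8 v:5)
  [1] (1,0) acc=7 (h:1 v:7)
  [1] (1,1) acc=0 (h:0 v:0)
  [2] (0,1) acc=46 (h:2 v:3)
  [2] (1,0) acc=16 (h:3 v:3)
  [2] (1,1) acc=5 (h:1 v:5)
  [3] (0,1) acc=73 (h:3 v:9)
  [3] (1,0) acc=28 (h:6 v:2)
  [3] (1,1) acc=14 (h:3 v:3)
  [4] (0,1) acc=73 (h:0 v:0)
  [4] (1,0) acc=28 (h:0 v:0)
  [4] (1,1) acc=68 (h:6 v:9)
  [5] (0,1) acc=73 (h:0 v:0)
  [5] (1,0) acc=28 (h:0 v:0)
  [5] (1,1) acc=68 (h:0 v:0)
  [6] (0,1) acc=73 (h:0 v:0)
  [6] (1,0) acc=28 (h:0 v:0)
  [6] (1,1) acc=68 (h:0 v:0)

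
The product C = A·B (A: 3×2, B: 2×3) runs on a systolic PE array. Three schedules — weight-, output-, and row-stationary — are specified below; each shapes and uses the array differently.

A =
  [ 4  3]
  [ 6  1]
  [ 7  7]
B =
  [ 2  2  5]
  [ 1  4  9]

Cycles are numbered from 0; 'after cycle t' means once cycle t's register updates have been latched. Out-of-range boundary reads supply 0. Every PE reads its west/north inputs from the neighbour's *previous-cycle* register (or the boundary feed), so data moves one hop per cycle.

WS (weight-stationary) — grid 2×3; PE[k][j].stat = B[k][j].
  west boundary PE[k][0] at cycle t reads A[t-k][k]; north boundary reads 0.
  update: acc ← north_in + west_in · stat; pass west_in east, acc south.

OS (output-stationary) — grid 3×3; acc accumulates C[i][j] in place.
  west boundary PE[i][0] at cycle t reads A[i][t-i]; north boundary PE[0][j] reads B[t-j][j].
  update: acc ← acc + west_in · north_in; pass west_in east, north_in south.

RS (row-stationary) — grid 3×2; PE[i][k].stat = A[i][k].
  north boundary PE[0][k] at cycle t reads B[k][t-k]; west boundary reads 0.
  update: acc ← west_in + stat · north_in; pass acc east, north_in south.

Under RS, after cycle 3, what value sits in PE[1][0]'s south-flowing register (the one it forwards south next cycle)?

Tracing RS — 3×2 array, target PE[1][0]:
  0: (0,0).acc=8  regs=<8,2>
  0: (1,0).acc=0  regs=<0,0>
  1: (0,0).acc=8  regs=<8,2>
  1: (1,0).acc=12  regs=<12,2>
  2: (0,0).acc=20  regs=<20,5>
  2: (1,0).acc=12  regs=<12,2>
  3: (0,0).acc=0  regs=<0,0>
  3: (1,0).acc=30  regs=<30,5>

register = 5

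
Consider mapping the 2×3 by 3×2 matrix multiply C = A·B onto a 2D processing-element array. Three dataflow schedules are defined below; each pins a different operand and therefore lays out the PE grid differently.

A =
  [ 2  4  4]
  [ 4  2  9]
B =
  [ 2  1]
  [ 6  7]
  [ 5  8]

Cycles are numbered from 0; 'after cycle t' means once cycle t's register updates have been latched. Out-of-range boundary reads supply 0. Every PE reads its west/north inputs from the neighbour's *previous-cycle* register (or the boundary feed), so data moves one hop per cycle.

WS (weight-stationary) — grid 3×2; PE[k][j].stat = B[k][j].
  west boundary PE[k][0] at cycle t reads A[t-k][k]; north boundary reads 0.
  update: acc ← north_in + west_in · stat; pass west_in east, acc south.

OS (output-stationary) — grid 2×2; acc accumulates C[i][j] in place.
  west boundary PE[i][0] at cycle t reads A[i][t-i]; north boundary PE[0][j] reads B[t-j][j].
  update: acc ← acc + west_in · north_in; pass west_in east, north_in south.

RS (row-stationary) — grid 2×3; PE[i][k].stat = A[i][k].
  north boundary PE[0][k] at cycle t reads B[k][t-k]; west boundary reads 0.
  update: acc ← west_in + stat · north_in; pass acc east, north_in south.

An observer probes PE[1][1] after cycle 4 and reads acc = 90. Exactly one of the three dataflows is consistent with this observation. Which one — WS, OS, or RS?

WS [3×2] PE[1][1] across cycles:
  [0] (1,1) acc=0 (h:0 v:0)
  [1] (1,1) acc=0 (h:0 v:0)
  [2] (1,1) acc=30 (h:4 v:30)
  [3] (1,1) acc=18 (h:2 v:18)
  [4] (1,1) acc=0 (h:0 v:0)
OS [2×2] PE[1][1] across cycles:
  [0] (1,1) acc=0 (h:0 v:0)
  [1] (1,1) acc=0 (h:0 v:0)
  [2] (1,1) acc=4 (h:4 v:1)
  [3] (1,1) acc=18 (h:2 v:7)
  [4] (1,1) acc=90 (h:9 v:8)
RS [2×3] PE[1][1] across cycles:
  [0] (1,1) acc=0 (h:0 v:0)
  [1] (1,1) acc=0 (h:0 v:0)
  [2] (1,1) acc=20 (h:20 v:6)
  [3] (1,1) acc=18 (h:18 v:7)
  [4] (1,1) acc=0 (h:0 v:0)

dataflow = OS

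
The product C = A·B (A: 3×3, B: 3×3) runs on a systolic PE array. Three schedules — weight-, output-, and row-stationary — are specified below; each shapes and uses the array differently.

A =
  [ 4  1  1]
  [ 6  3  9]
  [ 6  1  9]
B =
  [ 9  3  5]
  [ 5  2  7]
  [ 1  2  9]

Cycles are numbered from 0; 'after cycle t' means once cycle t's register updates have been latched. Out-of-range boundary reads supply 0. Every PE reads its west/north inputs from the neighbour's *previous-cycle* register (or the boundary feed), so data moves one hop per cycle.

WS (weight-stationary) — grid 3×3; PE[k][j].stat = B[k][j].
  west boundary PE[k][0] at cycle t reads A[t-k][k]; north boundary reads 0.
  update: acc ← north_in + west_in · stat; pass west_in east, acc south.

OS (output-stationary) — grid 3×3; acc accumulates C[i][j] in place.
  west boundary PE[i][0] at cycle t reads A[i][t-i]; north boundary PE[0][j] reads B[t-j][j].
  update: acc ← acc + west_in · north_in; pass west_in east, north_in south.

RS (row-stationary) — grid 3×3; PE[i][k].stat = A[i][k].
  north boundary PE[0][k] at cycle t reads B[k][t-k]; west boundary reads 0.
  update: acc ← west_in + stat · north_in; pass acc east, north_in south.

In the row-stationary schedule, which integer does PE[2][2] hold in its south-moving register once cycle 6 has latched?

register = 9

RS 3×3: PE[2][2] cycle-by-cycle (with neighbour feeds):
  step 0 · PE1,2: acc=0; fwd→0 fwd↓0
  step 0 · PE2,1: acc=0; fwd→0 fwd↓0
  step 0 · PE2,2: acc=0; fwd→0 fwd↓0
  step 1 · PE1,2: acc=0; fwd→0 fwd↓0
  step 1 · PE2,1: acc=0; fwd→0 fwd↓0
  step 1 · PE2,2: acc=0; fwd→0 fwd↓0
  step 2 · PE1,2: acc=0; fwd→0 fwd↓0
  step 2 · PE2,1: acc=0; fwd→0 fwd↓0
  step 2 · PE2,2: acc=0; fwd→0 fwd↓0
  step 3 · PE1,2: acc=78; fwd→78 fwd↓1
  step 3 · PE2,1: acc=59; fwd→59 fwd↓5
  step 3 · PE2,2: acc=0; fwd→0 fwd↓0
  step 4 · PE1,2: acc=42; fwd→42 fwd↓2
  step 4 · PE2,1: acc=20; fwd→20 fwd↓2
  step 4 · PE2,2: acc=68; fwd→68 fwd↓1
  step 5 · PE1,2: acc=132; fwd→132 fwd↓9
  step 5 · PE2,1: acc=37; fwd→37 fwd↓7
  step 5 · PE2,2: acc=38; fwd→38 fwd↓2
  step 6 · PE1,2: acc=0; fwd→0 fwd↓0
  step 6 · PE2,1: acc=0; fwd→0 fwd↓0
  step 6 · PE2,2: acc=118; fwd→118 fwd↓9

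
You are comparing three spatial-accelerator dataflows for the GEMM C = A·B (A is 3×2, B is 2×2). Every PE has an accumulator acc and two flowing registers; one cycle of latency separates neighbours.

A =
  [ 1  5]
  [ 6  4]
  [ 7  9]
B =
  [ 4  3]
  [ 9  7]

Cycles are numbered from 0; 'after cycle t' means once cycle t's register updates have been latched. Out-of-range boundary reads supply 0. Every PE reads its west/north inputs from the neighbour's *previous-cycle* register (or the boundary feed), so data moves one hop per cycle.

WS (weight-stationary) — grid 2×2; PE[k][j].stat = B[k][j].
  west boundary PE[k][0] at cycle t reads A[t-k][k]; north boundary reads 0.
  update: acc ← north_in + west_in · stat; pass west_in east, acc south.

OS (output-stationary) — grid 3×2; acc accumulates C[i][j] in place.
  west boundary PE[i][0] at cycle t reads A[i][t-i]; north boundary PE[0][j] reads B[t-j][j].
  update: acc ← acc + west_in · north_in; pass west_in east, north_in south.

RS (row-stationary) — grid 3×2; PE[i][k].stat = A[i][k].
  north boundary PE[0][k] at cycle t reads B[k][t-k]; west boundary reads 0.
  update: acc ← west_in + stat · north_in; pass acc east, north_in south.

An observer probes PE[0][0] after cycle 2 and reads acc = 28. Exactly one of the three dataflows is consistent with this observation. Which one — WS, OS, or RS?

dataflow = WS

— WS: 2×2; PE[0][0] trace:
  [0] (0,0) acc=4 (h:1 v:4)
  [1] (0,0) acc=24 (h:6 v:24)
  [2] (0,0) acc=28 (h:7 v:28)
— OS: 3×2; PE[0][0] trace:
  [0] (0,0) acc=4 (h:1 v:4)
  [1] (0,0) acc=49 (h:5 v:9)
  [2] (0,0) acc=49 (h:0 v:0)
— RS: 3×2; PE[0][0] trace:
  [0] (0,0) acc=4 (h:4 v:4)
  [1] (0,0) acc=3 (h:3 v:3)
  [2] (0,0) acc=0 (h:0 v:0)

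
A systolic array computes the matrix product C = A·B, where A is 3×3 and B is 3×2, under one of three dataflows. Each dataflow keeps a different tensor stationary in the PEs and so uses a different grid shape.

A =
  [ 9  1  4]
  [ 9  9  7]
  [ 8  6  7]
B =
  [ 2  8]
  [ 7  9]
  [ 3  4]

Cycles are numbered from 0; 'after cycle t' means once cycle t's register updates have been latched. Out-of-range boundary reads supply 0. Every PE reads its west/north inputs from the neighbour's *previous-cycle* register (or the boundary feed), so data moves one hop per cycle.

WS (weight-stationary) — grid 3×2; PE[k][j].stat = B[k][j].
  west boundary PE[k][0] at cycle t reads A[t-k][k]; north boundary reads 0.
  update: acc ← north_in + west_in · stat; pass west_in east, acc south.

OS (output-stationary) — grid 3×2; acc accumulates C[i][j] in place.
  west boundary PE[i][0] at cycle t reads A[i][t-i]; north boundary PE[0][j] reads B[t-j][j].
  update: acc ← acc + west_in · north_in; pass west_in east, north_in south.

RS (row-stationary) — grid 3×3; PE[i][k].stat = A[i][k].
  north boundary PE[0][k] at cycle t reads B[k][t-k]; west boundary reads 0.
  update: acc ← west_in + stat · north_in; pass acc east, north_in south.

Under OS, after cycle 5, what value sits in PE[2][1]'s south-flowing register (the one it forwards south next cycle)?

OS 3×2: PE[2][1] cycle-by-cycle (with neighbour feeds):
  cycle 0: PE[1][1] → acc 0, east 0, south 0
  cycle 0: PE[2][0] → acc 0, east 0, south 0
  cycle 0: PE[2][1] → acc 0, east 0, south 0
  cycle 1: PE[1][1] → acc 0, east 0, south 0
  cycle 1: PE[2][0] → acc 0, east 0, south 0
  cycle 1: PE[2][1] → acc 0, east 0, south 0
  cycle 2: PE[1][1] → acc 72, east 9, south 8
  cycle 2: PE[2][0] → acc 16, east 8, south 2
  cycle 2: PE[2][1] → acc 0, east 0, south 0
  cycle 3: PE[1][1] → acc 153, east 9, south 9
  cycle 3: PE[2][0] → acc 58, east 6, south 7
  cycle 3: PE[2][1] → acc 64, east 8, south 8
  cycle 4: PE[1][1] → acc 181, east 7, south 4
  cycle 4: PE[2][0] → acc 79, east 7, south 3
  cycle 4: PE[2][1] → acc 118, east 6, south 9
  cycle 5: PE[1][1] → acc 181, east 0, south 0
  cycle 5: PE[2][0] → acc 79, east 0, south 0
  cycle 5: PE[2][1] → acc 146, east 7, south 4

register = 4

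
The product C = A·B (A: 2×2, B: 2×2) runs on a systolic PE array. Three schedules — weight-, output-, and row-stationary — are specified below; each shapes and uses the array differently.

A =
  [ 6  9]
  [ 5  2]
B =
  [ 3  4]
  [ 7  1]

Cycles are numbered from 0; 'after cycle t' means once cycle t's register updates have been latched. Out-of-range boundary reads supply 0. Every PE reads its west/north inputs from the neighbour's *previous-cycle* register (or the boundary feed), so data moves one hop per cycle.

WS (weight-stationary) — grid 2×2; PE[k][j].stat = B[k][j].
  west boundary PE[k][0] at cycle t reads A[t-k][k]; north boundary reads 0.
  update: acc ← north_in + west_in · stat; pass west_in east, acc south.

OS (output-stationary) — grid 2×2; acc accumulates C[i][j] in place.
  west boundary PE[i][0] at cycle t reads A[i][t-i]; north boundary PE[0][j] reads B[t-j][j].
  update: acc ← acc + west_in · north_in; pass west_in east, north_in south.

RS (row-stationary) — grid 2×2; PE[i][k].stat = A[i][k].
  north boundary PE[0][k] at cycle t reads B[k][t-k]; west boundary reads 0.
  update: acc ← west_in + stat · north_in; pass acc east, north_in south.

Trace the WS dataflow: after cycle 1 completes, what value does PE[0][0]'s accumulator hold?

PE[0][0].acc = 15

Tracing WS — 2×2 array, target PE[0][0]:
  0: (0,0).acc=18  regs=<6,18>
  1: (0,0).acc=15  regs=<5,15>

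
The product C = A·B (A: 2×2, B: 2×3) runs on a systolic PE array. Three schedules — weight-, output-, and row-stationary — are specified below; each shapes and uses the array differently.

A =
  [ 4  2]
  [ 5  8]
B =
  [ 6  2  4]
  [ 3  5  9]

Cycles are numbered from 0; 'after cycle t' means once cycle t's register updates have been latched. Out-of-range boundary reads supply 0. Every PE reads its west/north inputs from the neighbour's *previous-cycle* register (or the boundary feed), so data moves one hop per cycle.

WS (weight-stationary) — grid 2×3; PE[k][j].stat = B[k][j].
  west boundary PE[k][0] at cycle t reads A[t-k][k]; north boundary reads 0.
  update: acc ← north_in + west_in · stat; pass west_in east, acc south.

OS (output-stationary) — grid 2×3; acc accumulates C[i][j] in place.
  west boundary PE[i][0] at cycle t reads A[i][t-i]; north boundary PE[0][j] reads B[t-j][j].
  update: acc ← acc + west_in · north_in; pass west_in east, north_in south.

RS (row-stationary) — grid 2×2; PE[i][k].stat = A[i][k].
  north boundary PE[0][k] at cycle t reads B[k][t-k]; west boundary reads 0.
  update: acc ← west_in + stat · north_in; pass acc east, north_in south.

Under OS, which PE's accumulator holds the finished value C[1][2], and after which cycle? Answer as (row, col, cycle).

OS: C[1][2] accumulates in PE[1][2]:
  step 0 · PE1,2: acc=0; fwd→0 fwd↓0
  step 1 · PE1,2: acc=0; fwd→0 fwd↓0
  step 2 · PE1,2: acc=0; fwd→0 fwd↓0
  step 3 · PE1,2: acc=20; fwd→5 fwd↓4
  step 4 · PE1,2: acc=92; fwd→8 fwd↓9

(row, col, cycle) = (1, 2, 4)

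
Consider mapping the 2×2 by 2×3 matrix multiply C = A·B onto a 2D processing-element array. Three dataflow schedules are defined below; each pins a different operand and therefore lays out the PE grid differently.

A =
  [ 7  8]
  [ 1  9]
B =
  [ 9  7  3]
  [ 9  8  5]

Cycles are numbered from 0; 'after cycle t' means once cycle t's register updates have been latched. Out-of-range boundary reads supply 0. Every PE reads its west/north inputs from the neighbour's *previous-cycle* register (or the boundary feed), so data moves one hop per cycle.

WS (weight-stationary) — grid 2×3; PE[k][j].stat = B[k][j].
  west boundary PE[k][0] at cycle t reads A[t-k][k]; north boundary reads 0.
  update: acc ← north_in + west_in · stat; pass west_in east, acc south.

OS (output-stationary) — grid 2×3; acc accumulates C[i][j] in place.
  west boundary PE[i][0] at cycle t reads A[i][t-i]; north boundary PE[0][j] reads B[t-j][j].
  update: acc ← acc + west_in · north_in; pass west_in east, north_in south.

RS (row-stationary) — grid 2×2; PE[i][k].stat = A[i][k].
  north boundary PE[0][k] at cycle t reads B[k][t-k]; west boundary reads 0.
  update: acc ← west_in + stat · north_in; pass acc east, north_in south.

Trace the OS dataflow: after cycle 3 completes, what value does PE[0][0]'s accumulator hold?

OS (2×3). Following PE[0][0] plus its west/north inputs:
  c0 r0c0: 63 / 7 / 9
  c1 r0c0: 135 / 8 / 9
  c2 r0c0: 135 / 0 / 0
  c3 r0c0: 135 / 0 / 0

PE[0][0].acc = 135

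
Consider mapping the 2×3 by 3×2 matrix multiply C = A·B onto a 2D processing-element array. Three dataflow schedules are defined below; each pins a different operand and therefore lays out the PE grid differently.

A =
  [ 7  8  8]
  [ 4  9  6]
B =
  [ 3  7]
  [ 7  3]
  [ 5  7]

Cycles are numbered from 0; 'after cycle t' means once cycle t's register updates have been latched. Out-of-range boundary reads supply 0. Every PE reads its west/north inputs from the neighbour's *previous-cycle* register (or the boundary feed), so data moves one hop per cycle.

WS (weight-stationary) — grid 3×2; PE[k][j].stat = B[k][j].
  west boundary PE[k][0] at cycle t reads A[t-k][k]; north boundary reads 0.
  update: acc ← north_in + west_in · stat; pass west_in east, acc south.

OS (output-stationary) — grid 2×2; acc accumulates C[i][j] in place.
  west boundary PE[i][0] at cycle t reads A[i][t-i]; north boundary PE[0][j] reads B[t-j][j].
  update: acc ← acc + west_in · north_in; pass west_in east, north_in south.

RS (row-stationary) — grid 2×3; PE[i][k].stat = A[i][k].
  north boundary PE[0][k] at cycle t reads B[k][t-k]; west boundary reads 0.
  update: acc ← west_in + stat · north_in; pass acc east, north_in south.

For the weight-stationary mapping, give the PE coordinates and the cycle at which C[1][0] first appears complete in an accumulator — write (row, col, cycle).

(row, col, cycle) = (2, 0, 3)

WS: C[1][0] accumulates in PE[2][0]:
  c0 r2c0: 0 / 0 / 0
  c1 r2c0: 0 / 0 / 0
  c2 r2c0: 117 / 8 / 117
  c3 r2c0: 105 / 6 / 105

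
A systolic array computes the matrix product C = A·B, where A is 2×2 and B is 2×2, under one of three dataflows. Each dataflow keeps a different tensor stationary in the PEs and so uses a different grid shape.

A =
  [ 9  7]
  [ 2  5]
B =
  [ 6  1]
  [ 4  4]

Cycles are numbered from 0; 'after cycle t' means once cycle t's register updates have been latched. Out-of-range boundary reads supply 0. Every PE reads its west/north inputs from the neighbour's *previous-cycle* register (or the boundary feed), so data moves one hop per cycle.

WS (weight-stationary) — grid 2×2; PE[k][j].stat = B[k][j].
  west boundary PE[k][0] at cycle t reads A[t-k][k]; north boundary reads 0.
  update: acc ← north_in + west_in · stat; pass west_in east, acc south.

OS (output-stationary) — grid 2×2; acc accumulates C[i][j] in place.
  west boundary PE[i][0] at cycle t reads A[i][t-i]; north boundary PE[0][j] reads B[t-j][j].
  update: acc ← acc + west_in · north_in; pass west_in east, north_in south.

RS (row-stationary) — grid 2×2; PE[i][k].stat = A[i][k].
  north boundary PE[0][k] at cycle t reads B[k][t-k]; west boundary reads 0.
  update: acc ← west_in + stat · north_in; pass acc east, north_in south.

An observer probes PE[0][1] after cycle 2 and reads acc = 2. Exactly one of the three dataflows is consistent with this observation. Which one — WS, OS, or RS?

dataflow = WS

— WS: 2×2; PE[0][1] trace:
  t=0 PE[0][1]: acc=0 h=0 v=0
  t=1 PE[0][1]: acc=9 h=9 v=9
  t=2 PE[0][1]: acc=2 h=2 v=2
— OS: 2×2; PE[0][1] trace:
  t=0 PE[0][1]: acc=0 h=0 v=0
  t=1 PE[0][1]: acc=9 h=9 v=1
  t=2 PE[0][1]: acc=37 h=7 v=4
— RS: 2×2; PE[0][1] trace:
  t=0 PE[0][1]: acc=0 h=0 v=0
  t=1 PE[0][1]: acc=82 h=82 v=4
  t=2 PE[0][1]: acc=37 h=37 v=4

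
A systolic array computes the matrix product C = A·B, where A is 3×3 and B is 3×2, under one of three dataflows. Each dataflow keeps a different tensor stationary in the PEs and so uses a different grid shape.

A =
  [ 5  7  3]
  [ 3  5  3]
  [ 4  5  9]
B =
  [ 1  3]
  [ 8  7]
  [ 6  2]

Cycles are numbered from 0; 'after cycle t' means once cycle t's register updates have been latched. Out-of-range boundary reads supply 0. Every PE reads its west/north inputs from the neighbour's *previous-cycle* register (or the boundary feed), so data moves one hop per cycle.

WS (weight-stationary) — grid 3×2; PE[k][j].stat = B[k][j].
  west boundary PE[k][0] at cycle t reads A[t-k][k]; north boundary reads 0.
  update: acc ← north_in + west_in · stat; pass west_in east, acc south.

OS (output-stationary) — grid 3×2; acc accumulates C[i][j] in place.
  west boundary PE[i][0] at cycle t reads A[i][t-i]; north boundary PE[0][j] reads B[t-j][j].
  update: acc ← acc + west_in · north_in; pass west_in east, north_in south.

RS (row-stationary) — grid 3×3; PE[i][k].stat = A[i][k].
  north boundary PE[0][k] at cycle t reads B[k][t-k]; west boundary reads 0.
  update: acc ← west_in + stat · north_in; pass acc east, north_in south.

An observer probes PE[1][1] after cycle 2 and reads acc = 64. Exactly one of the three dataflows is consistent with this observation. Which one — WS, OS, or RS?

WS [3×2] PE[1][1] across cycles:
  c0 r1c1: 0 / 0 / 0
  c1 r1c1: 0 / 0 / 0
  c2 r1c1: 64 / 7 / 64
OS [3×2] PE[1][1] across cycles:
  c0 r1c1: 0 / 0 / 0
  c1 r1c1: 0 / 0 / 0
  c2 r1c1: 9 / 3 / 3
RS [3×3] PE[1][1] across cycles:
  c0 r1c1: 0 / 0 / 0
  c1 r1c1: 0 / 0 / 0
  c2 r1c1: 43 / 43 / 8

dataflow = WS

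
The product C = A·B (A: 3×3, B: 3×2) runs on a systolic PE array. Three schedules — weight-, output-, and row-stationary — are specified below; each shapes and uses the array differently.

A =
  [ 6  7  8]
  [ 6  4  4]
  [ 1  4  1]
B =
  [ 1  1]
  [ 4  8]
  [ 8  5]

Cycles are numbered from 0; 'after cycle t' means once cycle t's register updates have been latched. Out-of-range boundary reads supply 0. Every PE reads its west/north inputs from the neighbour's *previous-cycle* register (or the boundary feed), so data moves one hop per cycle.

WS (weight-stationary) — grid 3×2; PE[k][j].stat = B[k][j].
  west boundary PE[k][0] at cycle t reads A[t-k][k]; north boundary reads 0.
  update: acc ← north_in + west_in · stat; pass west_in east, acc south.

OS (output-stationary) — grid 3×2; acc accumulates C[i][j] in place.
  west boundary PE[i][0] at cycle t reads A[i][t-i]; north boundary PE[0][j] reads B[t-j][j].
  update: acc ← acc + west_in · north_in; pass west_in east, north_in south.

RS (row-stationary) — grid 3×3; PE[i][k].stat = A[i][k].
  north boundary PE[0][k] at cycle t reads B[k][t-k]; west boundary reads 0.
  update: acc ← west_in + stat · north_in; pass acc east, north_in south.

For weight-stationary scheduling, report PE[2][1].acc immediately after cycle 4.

PE[2][1].acc = 58

WS on a 3×2 grid — tracing PE[2][1] and its feeders:
  after 0 — PE[1][1] acc=0, pass-E 0, pass-S 0
  after 0 — PE[2][0] acc=0, pass-E 0, pass-S 0
  after 0 — PE[2][1] acc=0, pass-E 0, pass-S 0
  after 1 — PE[1][1] acc=0, pass-E 0, pass-S 0
  after 1 — PE[2][0] acc=0, pass-E 0, pass-S 0
  after 1 — PE[2][1] acc=0, pass-E 0, pass-S 0
  after 2 — PE[1][1] acc=62, pass-E 7, pass-S 62
  after 2 — PE[2][0] acc=98, pass-E 8, pass-S 98
  after 2 — PE[2][1] acc=0, pass-E 0, pass-S 0
  after 3 — PE[1][1] acc=38, pass-E 4, pass-S 38
  after 3 — PE[2][0] acc=54, pass-E 4, pass-S 54
  after 3 — PE[2][1] acc=102, pass-E 8, pass-S 102
  after 4 — PE[1][1] acc=33, pass-E 4, pass-S 33
  after 4 — PE[2][0] acc=25, pass-E 1, pass-S 25
  after 4 — PE[2][1] acc=58, pass-E 4, pass-S 58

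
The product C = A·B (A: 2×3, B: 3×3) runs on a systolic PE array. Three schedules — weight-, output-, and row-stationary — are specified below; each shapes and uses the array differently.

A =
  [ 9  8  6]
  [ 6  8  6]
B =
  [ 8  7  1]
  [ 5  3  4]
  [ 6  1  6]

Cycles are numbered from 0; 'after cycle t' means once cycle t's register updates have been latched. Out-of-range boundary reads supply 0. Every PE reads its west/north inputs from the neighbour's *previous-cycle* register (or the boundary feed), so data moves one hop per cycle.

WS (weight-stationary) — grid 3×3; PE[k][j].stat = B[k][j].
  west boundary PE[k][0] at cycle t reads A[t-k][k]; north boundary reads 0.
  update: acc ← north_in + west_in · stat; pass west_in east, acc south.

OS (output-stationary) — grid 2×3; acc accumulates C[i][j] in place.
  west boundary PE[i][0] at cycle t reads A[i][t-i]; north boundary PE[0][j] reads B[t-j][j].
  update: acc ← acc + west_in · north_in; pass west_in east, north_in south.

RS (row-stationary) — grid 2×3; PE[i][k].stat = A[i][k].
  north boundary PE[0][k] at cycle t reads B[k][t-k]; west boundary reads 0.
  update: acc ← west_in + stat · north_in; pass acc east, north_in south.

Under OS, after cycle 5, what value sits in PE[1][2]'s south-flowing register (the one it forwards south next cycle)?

register = 6

Tracing OS — 2×3 array, target PE[1][2]:
  cycle 0: PE[0][2] → acc 0, east 0, south 0
  cycle 0: PE[1][1] → acc 0, east 0, south 0
  cycle 0: PE[1][2] → acc 0, east 0, south 0
  cycle 1: PE[0][2] → acc 0, east 0, south 0
  cycle 1: PE[1][1] → acc 0, east 0, south 0
  cycle 1: PE[1][2] → acc 0, east 0, south 0
  cycle 2: PE[0][2] → acc 9, east 9, south 1
  cycle 2: PE[1][1] → acc 42, east 6, south 7
  cycle 2: PE[1][2] → acc 0, east 0, south 0
  cycle 3: PE[0][2] → acc 41, east 8, south 4
  cycle 3: PE[1][1] → acc 66, east 8, south 3
  cycle 3: PE[1][2] → acc 6, east 6, south 1
  cycle 4: PE[0][2] → acc 77, east 6, south 6
  cycle 4: PE[1][1] → acc 72, east 6, south 1
  cycle 4: PE[1][2] → acc 38, east 8, south 4
  cycle 5: PE[0][2] → acc 77, east 0, south 0
  cycle 5: PE[1][1] → acc 72, east 0, south 0
  cycle 5: PE[1][2] → acc 74, east 6, south 6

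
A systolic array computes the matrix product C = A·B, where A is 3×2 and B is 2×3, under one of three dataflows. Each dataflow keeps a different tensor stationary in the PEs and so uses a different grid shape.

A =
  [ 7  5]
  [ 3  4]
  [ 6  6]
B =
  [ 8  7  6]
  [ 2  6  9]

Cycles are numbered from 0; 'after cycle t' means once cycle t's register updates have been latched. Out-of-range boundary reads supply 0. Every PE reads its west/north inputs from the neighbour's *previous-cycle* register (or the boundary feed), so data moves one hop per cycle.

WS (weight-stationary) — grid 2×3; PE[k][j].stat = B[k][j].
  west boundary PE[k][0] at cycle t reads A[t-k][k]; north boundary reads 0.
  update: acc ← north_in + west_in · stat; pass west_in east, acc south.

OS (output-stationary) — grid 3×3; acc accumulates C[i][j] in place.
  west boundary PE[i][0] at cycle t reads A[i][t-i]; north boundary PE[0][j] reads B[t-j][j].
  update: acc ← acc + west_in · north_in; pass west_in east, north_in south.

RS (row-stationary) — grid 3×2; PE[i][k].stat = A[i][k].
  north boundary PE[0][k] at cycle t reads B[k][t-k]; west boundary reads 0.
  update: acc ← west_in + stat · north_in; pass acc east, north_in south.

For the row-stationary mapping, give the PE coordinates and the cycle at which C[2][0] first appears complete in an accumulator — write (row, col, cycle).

RS — PE[2][1] is where C[2][0] collects:
  step 0 · PE2,1: acc=0; fwd→0 fwd↓0
  step 1 · PE2,1: acc=0; fwd→0 fwd↓0
  step 2 · PE2,1: acc=0; fwd→0 fwd↓0
  step 3 · PE2,1: acc=60; fwd→60 fwd↓2

(row, col, cycle) = (2, 1, 3)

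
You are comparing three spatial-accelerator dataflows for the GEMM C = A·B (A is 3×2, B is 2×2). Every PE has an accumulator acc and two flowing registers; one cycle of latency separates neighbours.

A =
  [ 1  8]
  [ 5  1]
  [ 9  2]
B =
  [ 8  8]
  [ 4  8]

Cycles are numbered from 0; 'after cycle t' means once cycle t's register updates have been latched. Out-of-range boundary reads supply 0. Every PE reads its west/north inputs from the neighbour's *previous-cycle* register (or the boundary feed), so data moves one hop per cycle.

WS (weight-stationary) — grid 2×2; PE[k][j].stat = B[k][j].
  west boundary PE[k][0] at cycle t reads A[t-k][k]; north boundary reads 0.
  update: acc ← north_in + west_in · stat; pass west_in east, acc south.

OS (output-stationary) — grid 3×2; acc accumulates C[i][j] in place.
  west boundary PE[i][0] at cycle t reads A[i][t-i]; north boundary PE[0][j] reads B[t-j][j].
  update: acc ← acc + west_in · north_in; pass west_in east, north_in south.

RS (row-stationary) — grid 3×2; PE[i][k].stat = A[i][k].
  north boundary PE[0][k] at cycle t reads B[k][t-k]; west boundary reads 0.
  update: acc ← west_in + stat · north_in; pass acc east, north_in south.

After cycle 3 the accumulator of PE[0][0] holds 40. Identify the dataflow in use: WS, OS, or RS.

WS [2×2] PE[0][0] across cycles:
  [0] (0,0) acc=8 (h:1 v:8)
  [1] (0,0) acc=40 (h:5 v:40)
  [2] (0,0) acc=72 (h:9 v:72)
  [3] (0,0) acc=0 (h:0 v:0)
OS [3×2] PE[0][0] across cycles:
  [0] (0,0) acc=8 (h:1 v:8)
  [1] (0,0) acc=40 (h:8 v:4)
  [2] (0,0) acc=40 (h:0 v:0)
  [3] (0,0) acc=40 (h:0 v:0)
RS [3×2] PE[0][0] across cycles:
  [0] (0,0) acc=8 (h:8 v:8)
  [1] (0,0) acc=8 (h:8 v:8)
  [2] (0,0) acc=0 (h:0 v:0)
  [3] (0,0) acc=0 (h:0 v:0)

dataflow = OS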